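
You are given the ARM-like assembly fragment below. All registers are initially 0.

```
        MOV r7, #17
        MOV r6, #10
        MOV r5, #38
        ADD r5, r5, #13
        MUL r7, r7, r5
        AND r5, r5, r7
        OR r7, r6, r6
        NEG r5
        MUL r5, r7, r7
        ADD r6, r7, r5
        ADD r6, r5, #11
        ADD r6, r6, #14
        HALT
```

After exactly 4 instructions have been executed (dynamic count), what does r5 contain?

51

after MOV r7, #17: r7=17
after MOV r6, #10: r6=10
after MOV r5, #38: r5=38
after ADD r5, r5, #13: r5=38+13=51
After step 4: r5 = 51.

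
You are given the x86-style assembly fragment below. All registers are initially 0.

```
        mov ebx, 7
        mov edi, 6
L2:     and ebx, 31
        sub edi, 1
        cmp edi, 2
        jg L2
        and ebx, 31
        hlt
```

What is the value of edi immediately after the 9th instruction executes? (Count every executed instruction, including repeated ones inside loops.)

4

mov ebx, 7 → ebx=7
mov edi, 6 → edi=6
and ebx, 31 → ebx=7&31=7
sub edi, 1 → edi=6-1=5
cmp edi, 2  (cmp 5,2)
jg L2: taken
and ebx, 31 → ebx=7&31=7
sub edi, 1 → edi=5-1=4
cmp edi, 2  (cmp 4,2)
After step 9: edi = 4.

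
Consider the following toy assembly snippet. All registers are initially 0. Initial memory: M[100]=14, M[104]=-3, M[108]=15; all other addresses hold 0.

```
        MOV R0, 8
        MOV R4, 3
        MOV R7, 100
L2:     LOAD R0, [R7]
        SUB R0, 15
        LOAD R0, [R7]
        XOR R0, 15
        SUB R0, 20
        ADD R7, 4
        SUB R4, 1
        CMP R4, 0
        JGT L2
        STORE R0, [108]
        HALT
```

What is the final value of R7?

after MOV R0, 8: R0=8
after MOV R4, 3: R4=3
after MOV R7, 100: R7=100
after LOAD R0, [R7]: R0=M[100]=14
after SUB R0, 15: R0=14-15=-1
after LOAD R0, [R7]: R0=M[100]=14
after XOR R0, 15: R0=14^15=1
after SUB R0, 20: R0=1-20=-19
after ADD R7, 4: R7=100+4=104
after SUB R4, 1: R4=3-1=2
CMP R4, 0  (cmp 2,0)
JGT L2: taken
after LOAD R0, [R7]: R0=M[104]=-3
after SUB R0, 15: R0=(-3)-15=-18
after LOAD R0, [R7]: R0=M[104]=-3
after XOR R0, 15: R0=(-3)^15=-14
after SUB R0, 20: R0=(-14)-20=-34
after ADD R7, 4: R7=104+4=108
after SUB R4, 1: R4=2-1=1
CMP R4, 0  (cmp 1,0)
JGT L2: taken
after LOAD R0, [R7]: R0=M[108]=15
after SUB R0, 15: R0=15-15=0
after LOAD R0, [R7]: R0=M[108]=15
after XOR R0, 15: R0=15^15=0
after SUB R0, 20: R0=0-20=-20
after ADD R7, 4: R7=108+4=112
after SUB R4, 1: R4=1-1=0
CMP R4, 0  (cmp 0,0)
JGT L2: not taken
STORE R0, [108] → M[108]=-20
halt.

112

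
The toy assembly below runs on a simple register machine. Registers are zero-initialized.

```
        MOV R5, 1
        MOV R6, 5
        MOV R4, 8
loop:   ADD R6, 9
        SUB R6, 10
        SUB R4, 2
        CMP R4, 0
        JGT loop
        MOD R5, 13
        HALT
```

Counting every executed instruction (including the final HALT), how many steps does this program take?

R5=1
R6=5
R4=8
R6=5+9=14
R6=14-10=4
R4=8-2=6
CMP R4, 0  (cmp 6,0)
JGT loop: taken
R6=4+9=13
R6=13-10=3
R4=6-2=4
CMP R4, 0  (cmp 4,0)
JGT loop: taken
R6=3+9=12
R6=12-10=2
R4=4-2=2
CMP R4, 0  (cmp 2,0)
JGT loop: taken
R6=2+9=11
R6=11-10=1
R4=2-2=0
CMP R4, 0  (cmp 0,0)
JGT loop: not taken
R5=1%13=1
halt.
Total executed instructions: 25.

25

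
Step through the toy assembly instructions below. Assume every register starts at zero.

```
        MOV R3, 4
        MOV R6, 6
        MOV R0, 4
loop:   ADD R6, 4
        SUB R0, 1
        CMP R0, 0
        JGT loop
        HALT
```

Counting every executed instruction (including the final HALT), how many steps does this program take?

20

MOV R3, 4 → R3=4
MOV R6, 6 → R6=6
MOV R0, 4 → R0=4
ADD R6, 4 → R6=6+4=10
SUB R0, 1 → R0=4-1=3
CMP R0, 0  (cmp 3,0)
JGT loop: taken
ADD R6, 4 → R6=10+4=14
SUB R0, 1 → R0=3-1=2
CMP R0, 0  (cmp 2,0)
JGT loop: taken
ADD R6, 4 → R6=14+4=18
SUB R0, 1 → R0=2-1=1
CMP R0, 0  (cmp 1,0)
JGT loop: taken
ADD R6, 4 → R6=18+4=22
SUB R0, 1 → R0=1-1=0
CMP R0, 0  (cmp 0,0)
JGT loop: not taken
halt.
Total executed instructions: 20.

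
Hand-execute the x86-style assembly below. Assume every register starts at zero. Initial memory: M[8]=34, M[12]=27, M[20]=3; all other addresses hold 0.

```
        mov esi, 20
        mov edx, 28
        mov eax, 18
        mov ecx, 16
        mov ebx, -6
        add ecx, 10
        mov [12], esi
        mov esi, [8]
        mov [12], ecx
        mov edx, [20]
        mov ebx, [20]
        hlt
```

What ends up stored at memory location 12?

26

after mov esi, 20: esi=20
after mov edx, 28: edx=28
after mov eax, 18: eax=18
after mov ecx, 16: ecx=16
after mov ebx, -6: ebx=-6
after add ecx, 10: ecx=16+10=26
mov [12], esi → M[12]=20
after mov esi, [8]: esi=M[8]=34
mov [12], ecx → M[12]=26
after mov edx, [20]: edx=M[20]=3
after mov ebx, [20]: ebx=M[20]=3
halt.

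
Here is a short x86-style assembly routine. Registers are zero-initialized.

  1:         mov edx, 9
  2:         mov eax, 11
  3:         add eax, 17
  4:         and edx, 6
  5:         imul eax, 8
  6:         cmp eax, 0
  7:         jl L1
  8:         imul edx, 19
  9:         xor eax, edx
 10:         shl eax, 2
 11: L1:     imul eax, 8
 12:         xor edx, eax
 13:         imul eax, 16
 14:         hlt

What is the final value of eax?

after mov edx, 9: edx=9
after mov eax, 11: eax=11
after add eax, 17: eax=11+17=28
after and edx, 6: edx=9&6=0
after imul eax, 8: eax=28*8=224
cmp eax, 0  (cmp 224,0)
jl L1: not taken
after imul edx, 19: edx=0*19=0
after xor eax, edx: eax=224^0=224
after shl eax, 2: eax=224<<2=896
after imul eax, 8: eax=896*8=7168
after xor edx, eax: edx=0^7168=7168
after imul eax, 16: eax=7168*16=114688
halt.

114688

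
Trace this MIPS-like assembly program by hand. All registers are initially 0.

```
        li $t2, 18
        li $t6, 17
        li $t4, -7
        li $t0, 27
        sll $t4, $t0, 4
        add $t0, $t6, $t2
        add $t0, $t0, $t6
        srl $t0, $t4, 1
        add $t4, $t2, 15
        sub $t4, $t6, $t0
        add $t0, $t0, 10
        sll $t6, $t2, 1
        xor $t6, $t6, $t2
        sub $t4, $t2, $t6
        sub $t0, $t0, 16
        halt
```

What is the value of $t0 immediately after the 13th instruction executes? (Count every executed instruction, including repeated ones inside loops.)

$t2=18
$t6=17
$t4=-7
$t0=27
$t4=27<<4=432
$t0=17+18=35
$t0=35+17=52
$t0=432>>1=216
$t4=18+15=33
$t4=17-216=-199
$t0=216+10=226
$t6=18<<1=36
$t6=36^18=54
After step 13: $t0 = 226.

226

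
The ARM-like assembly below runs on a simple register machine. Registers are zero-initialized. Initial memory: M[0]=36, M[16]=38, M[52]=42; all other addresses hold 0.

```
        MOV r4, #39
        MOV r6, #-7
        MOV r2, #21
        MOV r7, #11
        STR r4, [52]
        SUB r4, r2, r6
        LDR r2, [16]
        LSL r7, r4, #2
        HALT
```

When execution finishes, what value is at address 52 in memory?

after MOV r4, #39: r4=39
after MOV r6, #-7: r6=-7
after MOV r2, #21: r2=21
after MOV r7, #11: r7=11
STR r4, [52] → M[52]=39
after SUB r4, r2, r6: r4=21-(-7)=28
after LDR r2, [16]: r2=M[16]=38
after LSL r7, r4, #2: r7=28<<2=112
halt.

39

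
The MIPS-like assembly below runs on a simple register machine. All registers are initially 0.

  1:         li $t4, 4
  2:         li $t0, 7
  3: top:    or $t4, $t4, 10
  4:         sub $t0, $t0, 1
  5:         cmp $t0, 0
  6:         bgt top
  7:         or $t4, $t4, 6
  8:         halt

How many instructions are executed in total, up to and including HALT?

$t4=4
$t0=7
$t4=4|10=14
$t0=7-1=6
cmp $t0, 0  (cmp 6,0)
bgt top: taken
$t4=14|10=14
$t0=6-1=5
cmp $t0, 0  (cmp 5,0)
bgt top: taken
$t4=14|10=14
$t0=5-1=4
cmp $t0, 0  (cmp 4,0)
bgt top: taken
$t4=14|10=14
$t0=4-1=3
cmp $t0, 0  (cmp 3,0)
bgt top: taken
$t4=14|10=14
$t0=3-1=2
cmp $t0, 0  (cmp 2,0)
bgt top: taken
$t4=14|10=14
$t0=2-1=1
cmp $t0, 0  (cmp 1,0)
bgt top: taken
$t4=14|10=14
$t0=1-1=0
cmp $t0, 0  (cmp 0,0)
bgt top: not taken
$t4=14|6=14
halt.
Total executed instructions: 32.

32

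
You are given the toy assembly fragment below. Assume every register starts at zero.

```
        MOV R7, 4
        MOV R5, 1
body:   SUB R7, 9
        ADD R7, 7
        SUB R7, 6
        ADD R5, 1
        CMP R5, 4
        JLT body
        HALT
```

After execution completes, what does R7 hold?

-20

MOV R7, 4 → R7=4
MOV R5, 1 → R5=1
SUB R7, 9 → R7=4-9=-5
ADD R7, 7 → R7=(-5)+7=2
SUB R7, 6 → R7=2-6=-4
ADD R5, 1 → R5=1+1=2
CMP R5, 4  (cmp 2,4)
JLT body: taken
SUB R7, 9 → R7=(-4)-9=-13
ADD R7, 7 → R7=(-13)+7=-6
SUB R7, 6 → R7=(-6)-6=-12
ADD R5, 1 → R5=2+1=3
CMP R5, 4  (cmp 3,4)
JLT body: taken
SUB R7, 9 → R7=(-12)-9=-21
ADD R7, 7 → R7=(-21)+7=-14
SUB R7, 6 → R7=(-14)-6=-20
ADD R5, 1 → R5=3+1=4
CMP R5, 4  (cmp 4,4)
JLT body: not taken
halt.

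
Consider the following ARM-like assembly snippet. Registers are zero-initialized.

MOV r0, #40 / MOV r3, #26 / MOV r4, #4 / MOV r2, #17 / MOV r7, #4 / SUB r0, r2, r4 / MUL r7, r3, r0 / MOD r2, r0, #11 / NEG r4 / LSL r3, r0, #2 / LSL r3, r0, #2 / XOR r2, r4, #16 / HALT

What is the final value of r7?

MOV r0, #40 → r0=40
MOV r3, #26 → r3=26
MOV r4, #4 → r4=4
MOV r2, #17 → r2=17
MOV r7, #4 → r7=4
SUB r0, r2, r4 → r0=17-4=13
MUL r7, r3, r0 → r7=26*13=338
MOD r2, r0, #11 → r2=13%11=2
NEG r4 → r4=-(4)=-4
LSL r3, r0, #2 → r3=13<<2=52
LSL r3, r0, #2 → r3=13<<2=52
XOR r2, r4, #16 → r2=(-4)^16=-20
halt.

338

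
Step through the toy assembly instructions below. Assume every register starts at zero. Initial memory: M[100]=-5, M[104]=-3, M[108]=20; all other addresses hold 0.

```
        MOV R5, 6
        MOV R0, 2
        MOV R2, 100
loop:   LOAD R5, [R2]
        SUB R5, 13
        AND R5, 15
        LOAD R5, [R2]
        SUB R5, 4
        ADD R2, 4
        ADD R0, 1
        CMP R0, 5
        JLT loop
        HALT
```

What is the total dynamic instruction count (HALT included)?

R5=6
R0=2
R2=100
R5=M[100]=-5
R5=(-5)-13=-18
R5=(-18)&15=14
R5=M[100]=-5
R5=(-5)-4=-9
R2=100+4=104
R0=2+1=3
CMP R0, 5  (cmp 3,5)
JLT loop: taken
R5=M[104]=-3
R5=(-3)-13=-16
R5=(-16)&15=0
R5=M[104]=-3
R5=(-3)-4=-7
R2=104+4=108
R0=3+1=4
CMP R0, 5  (cmp 4,5)
JLT loop: taken
R5=M[108]=20
R5=20-13=7
R5=7&15=7
R5=M[108]=20
R5=20-4=16
R2=108+4=112
R0=4+1=5
CMP R0, 5  (cmp 5,5)
JLT loop: not taken
halt.
Total executed instructions: 31.

31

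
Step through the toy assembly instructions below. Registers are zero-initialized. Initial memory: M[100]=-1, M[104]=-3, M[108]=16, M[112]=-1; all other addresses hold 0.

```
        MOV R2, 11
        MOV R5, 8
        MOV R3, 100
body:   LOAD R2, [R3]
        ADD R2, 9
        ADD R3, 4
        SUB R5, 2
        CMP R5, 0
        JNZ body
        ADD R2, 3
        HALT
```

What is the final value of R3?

116

R2=11
R5=8
R3=100
R2=M[100]=-1
R2=(-1)+9=8
R3=100+4=104
R5=8-2=6
CMP R5, 0  (cmp 6,0)
JNZ body: taken
R2=M[104]=-3
R2=(-3)+9=6
R3=104+4=108
R5=6-2=4
CMP R5, 0  (cmp 4,0)
JNZ body: taken
R2=M[108]=16
R2=16+9=25
R3=108+4=112
R5=4-2=2
CMP R5, 0  (cmp 2,0)
JNZ body: taken
R2=M[112]=-1
R2=(-1)+9=8
R3=112+4=116
R5=2-2=0
CMP R5, 0  (cmp 0,0)
JNZ body: not taken
R2=8+3=11
halt.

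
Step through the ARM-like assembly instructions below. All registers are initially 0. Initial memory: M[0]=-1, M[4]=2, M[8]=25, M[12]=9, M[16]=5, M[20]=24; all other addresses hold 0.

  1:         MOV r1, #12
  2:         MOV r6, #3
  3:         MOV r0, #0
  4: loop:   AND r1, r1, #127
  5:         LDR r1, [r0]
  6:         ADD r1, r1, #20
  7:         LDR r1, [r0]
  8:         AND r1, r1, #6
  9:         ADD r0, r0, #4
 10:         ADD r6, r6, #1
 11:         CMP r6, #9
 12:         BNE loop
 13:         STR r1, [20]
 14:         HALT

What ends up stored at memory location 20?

0

MOV r1, #12 → r1=12
MOV r6, #3 → r6=3
MOV r0, #0 → r0=0
AND r1, r1, #127 → r1=12&127=12
LDR r1, [r0] → r1=M[0]=-1
ADD r1, r1, #20 → r1=(-1)+20=19
LDR r1, [r0] → r1=M[0]=-1
AND r1, r1, #6 → r1=(-1)&6=6
ADD r0, r0, #4 → r0=0+4=4
ADD r6, r6, #1 → r6=3+1=4
CMP r6, #9  (cmp 4,9)
BNE loop: taken
AND r1, r1, #127 → r1=6&127=6
LDR r1, [r0] → r1=M[4]=2
ADD r1, r1, #20 → r1=2+20=22
LDR r1, [r0] → r1=M[4]=2
AND r1, r1, #6 → r1=2&6=2
ADD r0, r0, #4 → r0=4+4=8
ADD r6, r6, #1 → r6=4+1=5
CMP r6, #9  (cmp 5,9)
BNE loop: taken
AND r1, r1, #127 → r1=2&127=2
LDR r1, [r0] → r1=M[8]=25
ADD r1, r1, #20 → r1=25+20=45
LDR r1, [r0] → r1=M[8]=25
AND r1, r1, #6 → r1=25&6=0
ADD r0, r0, #4 → r0=8+4=12
ADD r6, r6, #1 → r6=5+1=6
CMP r6, #9  (cmp 6,9)
BNE loop: taken
AND r1, r1, #127 → r1=0&127=0
LDR r1, [r0] → r1=M[12]=9
ADD r1, r1, #20 → r1=9+20=29
LDR r1, [r0] → r1=M[12]=9
AND r1, r1, #6 → r1=9&6=0
ADD r0, r0, #4 → r0=12+4=16
ADD r6, r6, #1 → r6=6+1=7
CMP r6, #9  (cmp 7,9)
BNE loop: taken
AND r1, r1, #127 → r1=0&127=0
LDR r1, [r0] → r1=M[16]=5
ADD r1, r1, #20 → r1=5+20=25
LDR r1, [r0] → r1=M[16]=5
AND r1, r1, #6 → r1=5&6=4
ADD r0, r0, #4 → r0=16+4=20
ADD r6, r6, #1 → r6=7+1=8
CMP r6, #9  (cmp 8,9)
BNE loop: taken
AND r1, r1, #127 → r1=4&127=4
LDR r1, [r0] → r1=M[20]=24
ADD r1, r1, #20 → r1=24+20=44
LDR r1, [r0] → r1=M[20]=24
AND r1, r1, #6 → r1=24&6=0
ADD r0, r0, #4 → r0=20+4=24
ADD r6, r6, #1 → r6=8+1=9
CMP r6, #9  (cmp 9,9)
BNE loop: not taken
STR r1, [20] → M[20]=0
halt.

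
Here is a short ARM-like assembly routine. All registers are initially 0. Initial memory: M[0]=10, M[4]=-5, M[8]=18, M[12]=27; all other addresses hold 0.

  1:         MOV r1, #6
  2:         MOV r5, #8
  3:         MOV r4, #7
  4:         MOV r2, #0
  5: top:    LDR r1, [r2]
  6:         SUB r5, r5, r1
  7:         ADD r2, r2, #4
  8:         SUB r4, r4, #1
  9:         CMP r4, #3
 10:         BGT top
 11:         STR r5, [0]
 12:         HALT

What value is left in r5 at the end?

-42

r1=6
r5=8
r4=7
r2=0
r1=M[0]=10
r5=8-10=-2
r2=0+4=4
r4=7-1=6
CMP r4, #3  (cmp 6,3)
BGT top: taken
r1=M[4]=-5
r5=(-2)-(-5)=3
r2=4+4=8
r4=6-1=5
CMP r4, #3  (cmp 5,3)
BGT top: taken
r1=M[8]=18
r5=3-18=-15
r2=8+4=12
r4=5-1=4
CMP r4, #3  (cmp 4,3)
BGT top: taken
r1=M[12]=27
r5=(-15)-27=-42
r2=12+4=16
r4=4-1=3
CMP r4, #3  (cmp 3,3)
BGT top: not taken
STR r5, [0] → M[0]=-42
halt.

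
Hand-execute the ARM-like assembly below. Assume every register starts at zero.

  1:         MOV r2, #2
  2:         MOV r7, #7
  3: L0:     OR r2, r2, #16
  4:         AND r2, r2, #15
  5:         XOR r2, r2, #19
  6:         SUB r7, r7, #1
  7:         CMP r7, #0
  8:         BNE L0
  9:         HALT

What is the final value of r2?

17

r2=2
r7=7
r2=2|16=18
r2=18&15=2
r2=2^19=17
r7=7-1=6
CMP r7, #0  (cmp 6,0)
BNE L0: taken
r2=17|16=17
r2=17&15=1
r2=1^19=18
r7=6-1=5
CMP r7, #0  (cmp 5,0)
BNE L0: taken
r2=18|16=18
r2=18&15=2
r2=2^19=17
r7=5-1=4
CMP r7, #0  (cmp 4,0)
BNE L0: taken
r2=17|16=17
r2=17&15=1
r2=1^19=18
r7=4-1=3
CMP r7, #0  (cmp 3,0)
BNE L0: taken
r2=18|16=18
r2=18&15=2
r2=2^19=17
r7=3-1=2
CMP r7, #0  (cmp 2,0)
BNE L0: taken
r2=17|16=17
r2=17&15=1
r2=1^19=18
r7=2-1=1
CMP r7, #0  (cmp 1,0)
BNE L0: taken
r2=18|16=18
r2=18&15=2
r2=2^19=17
r7=1-1=0
CMP r7, #0  (cmp 0,0)
BNE L0: not taken
halt.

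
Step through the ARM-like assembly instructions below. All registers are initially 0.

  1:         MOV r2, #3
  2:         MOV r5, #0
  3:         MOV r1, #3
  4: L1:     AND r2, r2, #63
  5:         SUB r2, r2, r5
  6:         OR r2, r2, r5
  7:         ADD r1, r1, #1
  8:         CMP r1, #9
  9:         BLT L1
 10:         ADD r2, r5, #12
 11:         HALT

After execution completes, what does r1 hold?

MOV r2, #3 → r2=3
MOV r5, #0 → r5=0
MOV r1, #3 → r1=3
AND r2, r2, #63 → r2=3&63=3
SUB r2, r2, r5 → r2=3-0=3
OR r2, r2, r5 → r2=3|0=3
ADD r1, r1, #1 → r1=3+1=4
CMP r1, #9  (cmp 4,9)
BLT L1: taken
AND r2, r2, #63 → r2=3&63=3
SUB r2, r2, r5 → r2=3-0=3
OR r2, r2, r5 → r2=3|0=3
ADD r1, r1, #1 → r1=4+1=5
CMP r1, #9  (cmp 5,9)
BLT L1: taken
AND r2, r2, #63 → r2=3&63=3
SUB r2, r2, r5 → r2=3-0=3
OR r2, r2, r5 → r2=3|0=3
ADD r1, r1, #1 → r1=5+1=6
CMP r1, #9  (cmp 6,9)
BLT L1: taken
AND r2, r2, #63 → r2=3&63=3
SUB r2, r2, r5 → r2=3-0=3
OR r2, r2, r5 → r2=3|0=3
ADD r1, r1, #1 → r1=6+1=7
CMP r1, #9  (cmp 7,9)
BLT L1: taken
AND r2, r2, #63 → r2=3&63=3
SUB r2, r2, r5 → r2=3-0=3
OR r2, r2, r5 → r2=3|0=3
ADD r1, r1, #1 → r1=7+1=8
CMP r1, #9  (cmp 8,9)
BLT L1: taken
AND r2, r2, #63 → r2=3&63=3
SUB r2, r2, r5 → r2=3-0=3
OR r2, r2, r5 → r2=3|0=3
ADD r1, r1, #1 → r1=8+1=9
CMP r1, #9  (cmp 9,9)
BLT L1: not taken
ADD r2, r5, #12 → r2=0+12=12
halt.

9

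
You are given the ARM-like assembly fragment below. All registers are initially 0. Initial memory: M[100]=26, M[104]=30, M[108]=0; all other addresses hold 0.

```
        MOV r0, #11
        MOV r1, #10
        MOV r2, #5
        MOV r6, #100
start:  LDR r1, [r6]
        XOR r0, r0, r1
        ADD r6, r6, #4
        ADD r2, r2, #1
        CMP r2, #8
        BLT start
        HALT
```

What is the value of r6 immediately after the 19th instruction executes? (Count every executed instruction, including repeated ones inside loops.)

after MOV r0, #11: r0=11
after MOV r1, #10: r1=10
after MOV r2, #5: r2=5
after MOV r6, #100: r6=100
after LDR r1, [r6]: r1=M[100]=26
after XOR r0, r0, r1: r0=11^26=17
after ADD r6, r6, #4: r6=100+4=104
after ADD r2, r2, #1: r2=5+1=6
CMP r2, #8  (cmp 6,8)
BLT start: taken
after LDR r1, [r6]: r1=M[104]=30
after XOR r0, r0, r1: r0=17^30=15
after ADD r6, r6, #4: r6=104+4=108
after ADD r2, r2, #1: r2=6+1=7
CMP r2, #8  (cmp 7,8)
BLT start: taken
after LDR r1, [r6]: r1=M[108]=0
after XOR r0, r0, r1: r0=15^0=15
after ADD r6, r6, #4: r6=108+4=112
After step 19: r6 = 112.

112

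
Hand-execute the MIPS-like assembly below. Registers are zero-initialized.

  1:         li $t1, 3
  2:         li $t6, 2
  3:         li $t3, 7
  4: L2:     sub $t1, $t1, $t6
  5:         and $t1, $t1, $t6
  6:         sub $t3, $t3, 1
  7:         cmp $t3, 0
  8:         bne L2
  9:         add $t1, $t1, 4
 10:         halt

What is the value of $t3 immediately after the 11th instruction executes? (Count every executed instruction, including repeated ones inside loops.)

5

after li $t1, 3: $t1=3
after li $t6, 2: $t6=2
after li $t3, 7: $t3=7
after sub $t1, $t1, $t6: $t1=3-2=1
after and $t1, $t1, $t6: $t1=1&2=0
after sub $t3, $t3, 1: $t3=7-1=6
cmp $t3, 0  (cmp 6,0)
bne L2: taken
after sub $t1, $t1, $t6: $t1=0-2=-2
after and $t1, $t1, $t6: $t1=(-2)&2=2
after sub $t3, $t3, 1: $t3=6-1=5
After step 11: $t3 = 5.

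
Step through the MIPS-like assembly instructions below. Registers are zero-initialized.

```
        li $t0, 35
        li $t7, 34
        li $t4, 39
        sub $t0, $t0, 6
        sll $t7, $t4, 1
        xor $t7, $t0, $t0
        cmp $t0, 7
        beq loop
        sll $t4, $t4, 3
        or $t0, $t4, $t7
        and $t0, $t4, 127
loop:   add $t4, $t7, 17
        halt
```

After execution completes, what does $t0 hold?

li $t0, 35 → $t0=35
li $t7, 34 → $t7=34
li $t4, 39 → $t4=39
sub $t0, $t0, 6 → $t0=35-6=29
sll $t7, $t4, 1 → $t7=39<<1=78
xor $t7, $t0, $t0 → $t7=29^29=0
cmp $t0, 7  (cmp 29,7)
beq loop: not taken
sll $t4, $t4, 3 → $t4=39<<3=312
or $t0, $t4, $t7 → $t0=312|0=312
and $t0, $t4, 127 → $t0=312&127=56
add $t4, $t7, 17 → $t4=0+17=17
halt.

56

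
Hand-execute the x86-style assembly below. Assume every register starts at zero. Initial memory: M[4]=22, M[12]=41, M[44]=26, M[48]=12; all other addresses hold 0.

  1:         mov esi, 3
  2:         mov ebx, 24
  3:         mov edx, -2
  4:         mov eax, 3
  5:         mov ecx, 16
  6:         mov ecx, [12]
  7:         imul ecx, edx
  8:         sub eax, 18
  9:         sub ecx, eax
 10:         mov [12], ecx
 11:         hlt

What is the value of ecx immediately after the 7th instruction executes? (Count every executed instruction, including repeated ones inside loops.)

mov esi, 3 → esi=3
mov ebx, 24 → ebx=24
mov edx, -2 → edx=-2
mov eax, 3 → eax=3
mov ecx, 16 → ecx=16
mov ecx, [12] → ecx=M[12]=41
imul ecx, edx → ecx=41*(-2)=-82
After step 7: ecx = -82.

-82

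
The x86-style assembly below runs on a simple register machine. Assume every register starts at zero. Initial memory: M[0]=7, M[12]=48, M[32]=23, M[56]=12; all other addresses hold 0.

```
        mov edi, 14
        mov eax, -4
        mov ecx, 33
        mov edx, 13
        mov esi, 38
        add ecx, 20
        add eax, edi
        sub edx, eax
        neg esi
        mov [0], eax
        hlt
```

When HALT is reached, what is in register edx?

edi=14
eax=-4
ecx=33
edx=13
esi=38
ecx=33+20=53
eax=(-4)+14=10
edx=13-10=3
esi=-(38)=-38
mov [0], eax → M[0]=10
halt.

3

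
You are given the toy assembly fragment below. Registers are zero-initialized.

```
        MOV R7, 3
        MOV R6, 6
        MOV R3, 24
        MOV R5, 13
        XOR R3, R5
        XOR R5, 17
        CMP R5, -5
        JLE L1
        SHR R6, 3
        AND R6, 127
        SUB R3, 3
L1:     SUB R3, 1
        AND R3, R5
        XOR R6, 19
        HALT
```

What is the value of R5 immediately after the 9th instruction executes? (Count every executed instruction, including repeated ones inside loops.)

28

MOV R7, 3 → R7=3
MOV R6, 6 → R6=6
MOV R3, 24 → R3=24
MOV R5, 13 → R5=13
XOR R3, R5 → R3=24^13=21
XOR R5, 17 → R5=13^17=28
CMP R5, -5  (cmp 28,-5)
JLE L1: not taken
SHR R6, 3 → R6=6>>3=0
After step 9: R5 = 28.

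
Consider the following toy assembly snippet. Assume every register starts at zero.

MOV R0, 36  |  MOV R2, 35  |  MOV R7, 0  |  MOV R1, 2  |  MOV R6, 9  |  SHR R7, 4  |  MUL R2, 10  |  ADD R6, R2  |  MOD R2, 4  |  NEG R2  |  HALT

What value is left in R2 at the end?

MOV R0, 36 → R0=36
MOV R2, 35 → R2=35
MOV R7, 0 → R7=0
MOV R1, 2 → R1=2
MOV R6, 9 → R6=9
SHR R7, 4 → R7=0>>4=0
MUL R2, 10 → R2=35*10=350
ADD R6, R2 → R6=9+350=359
MOD R2, 4 → R2=350%4=2
NEG R2 → R2=-(2)=-2
halt.

-2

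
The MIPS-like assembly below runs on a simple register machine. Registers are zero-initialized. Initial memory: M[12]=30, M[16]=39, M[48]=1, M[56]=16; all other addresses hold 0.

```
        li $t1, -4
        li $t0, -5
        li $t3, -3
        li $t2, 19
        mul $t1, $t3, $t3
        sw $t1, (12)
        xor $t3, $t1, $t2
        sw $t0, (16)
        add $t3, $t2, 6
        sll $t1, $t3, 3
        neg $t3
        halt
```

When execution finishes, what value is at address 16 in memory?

after li $t1, -4: $t1=-4
after li $t0, -5: $t0=-5
after li $t3, -3: $t3=-3
after li $t2, 19: $t2=19
after mul $t1, $t3, $t3: $t1=(-3)*(-3)=9
sw $t1, (12) → M[12]=9
after xor $t3, $t1, $t2: $t3=9^19=26
sw $t0, (16) → M[16]=-5
after add $t3, $t2, 6: $t3=19+6=25
after sll $t1, $t3, 3: $t1=25<<3=200
after neg $t3: $t3=-(25)=-25
halt.

-5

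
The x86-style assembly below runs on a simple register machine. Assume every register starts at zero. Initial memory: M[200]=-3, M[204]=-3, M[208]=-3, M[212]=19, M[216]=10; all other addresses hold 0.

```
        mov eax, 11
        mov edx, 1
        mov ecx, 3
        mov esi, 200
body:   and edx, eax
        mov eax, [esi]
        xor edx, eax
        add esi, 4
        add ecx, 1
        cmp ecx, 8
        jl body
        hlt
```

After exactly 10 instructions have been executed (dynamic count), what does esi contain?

eax=11
edx=1
ecx=3
esi=200
edx=1&11=1
eax=M[200]=-3
edx=1^(-3)=-4
esi=200+4=204
ecx=3+1=4
cmp ecx, 8  (cmp 4,8)
After step 10: esi = 204.

204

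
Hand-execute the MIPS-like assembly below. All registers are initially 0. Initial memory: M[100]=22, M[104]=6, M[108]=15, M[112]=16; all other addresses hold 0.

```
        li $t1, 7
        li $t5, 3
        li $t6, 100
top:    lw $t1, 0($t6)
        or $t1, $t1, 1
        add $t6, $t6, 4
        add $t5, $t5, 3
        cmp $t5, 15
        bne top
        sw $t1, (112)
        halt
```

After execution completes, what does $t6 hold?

116

li $t1, 7 → $t1=7
li $t5, 3 → $t5=3
li $t6, 100 → $t6=100
lw $t1, 0($t6) → $t1=M[100]=22
or $t1, $t1, 1 → $t1=22|1=23
add $t6, $t6, 4 → $t6=100+4=104
add $t5, $t5, 3 → $t5=3+3=6
cmp $t5, 15  (cmp 6,15)
bne top: taken
lw $t1, 0($t6) → $t1=M[104]=6
or $t1, $t1, 1 → $t1=6|1=7
add $t6, $t6, 4 → $t6=104+4=108
add $t5, $t5, 3 → $t5=6+3=9
cmp $t5, 15  (cmp 9,15)
bne top: taken
lw $t1, 0($t6) → $t1=M[108]=15
or $t1, $t1, 1 → $t1=15|1=15
add $t6, $t6, 4 → $t6=108+4=112
add $t5, $t5, 3 → $t5=9+3=12
cmp $t5, 15  (cmp 12,15)
bne top: taken
lw $t1, 0($t6) → $t1=M[112]=16
or $t1, $t1, 1 → $t1=16|1=17
add $t6, $t6, 4 → $t6=112+4=116
add $t5, $t5, 3 → $t5=12+3=15
cmp $t5, 15  (cmp 15,15)
bne top: not taken
sw $t1, (112) → M[112]=17
halt.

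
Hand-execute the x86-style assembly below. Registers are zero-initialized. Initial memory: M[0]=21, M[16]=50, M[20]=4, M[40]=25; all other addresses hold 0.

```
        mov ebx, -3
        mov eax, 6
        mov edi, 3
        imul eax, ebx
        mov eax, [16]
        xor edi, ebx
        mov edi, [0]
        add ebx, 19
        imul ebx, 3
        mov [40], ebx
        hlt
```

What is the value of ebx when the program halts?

48

after mov ebx, -3: ebx=-3
after mov eax, 6: eax=6
after mov edi, 3: edi=3
after imul eax, ebx: eax=6*(-3)=-18
after mov eax, [16]: eax=M[16]=50
after xor edi, ebx: edi=3^(-3)=-2
after mov edi, [0]: edi=M[0]=21
after add ebx, 19: ebx=(-3)+19=16
after imul ebx, 3: ebx=16*3=48
mov [40], ebx → M[40]=48
halt.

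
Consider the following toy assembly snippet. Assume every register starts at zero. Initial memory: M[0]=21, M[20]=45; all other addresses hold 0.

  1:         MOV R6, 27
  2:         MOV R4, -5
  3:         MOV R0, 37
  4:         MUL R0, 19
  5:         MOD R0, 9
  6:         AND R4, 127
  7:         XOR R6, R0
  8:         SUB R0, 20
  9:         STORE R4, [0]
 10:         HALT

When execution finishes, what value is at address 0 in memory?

123

MOV R6, 27 → R6=27
MOV R4, -5 → R4=-5
MOV R0, 37 → R0=37
MUL R0, 19 → R0=37*19=703
MOD R0, 9 → R0=703%9=1
AND R4, 127 → R4=(-5)&127=123
XOR R6, R0 → R6=27^1=26
SUB R0, 20 → R0=1-20=-19
STORE R4, [0] → M[0]=123
halt.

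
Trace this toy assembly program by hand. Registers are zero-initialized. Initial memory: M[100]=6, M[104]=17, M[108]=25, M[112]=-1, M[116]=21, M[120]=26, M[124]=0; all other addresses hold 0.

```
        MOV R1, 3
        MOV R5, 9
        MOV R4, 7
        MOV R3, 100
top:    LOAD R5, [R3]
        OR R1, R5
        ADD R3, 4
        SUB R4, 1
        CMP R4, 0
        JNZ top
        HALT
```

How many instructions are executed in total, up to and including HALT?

MOV R1, 3 → R1=3
MOV R5, 9 → R5=9
MOV R4, 7 → R4=7
MOV R3, 100 → R3=100
LOAD R5, [R3] → R5=M[100]=6
OR R1, R5 → R1=3|6=7
ADD R3, 4 → R3=100+4=104
SUB R4, 1 → R4=7-1=6
CMP R4, 0  (cmp 6,0)
JNZ top: taken
LOAD R5, [R3] → R5=M[104]=17
OR R1, R5 → R1=7|17=23
ADD R3, 4 → R3=104+4=108
SUB R4, 1 → R4=6-1=5
CMP R4, 0  (cmp 5,0)
JNZ top: taken
LOAD R5, [R3] → R5=M[108]=25
OR R1, R5 → R1=23|25=31
ADD R3, 4 → R3=108+4=112
SUB R4, 1 → R4=5-1=4
CMP R4, 0  (cmp 4,0)
JNZ top: taken
LOAD R5, [R3] → R5=M[112]=-1
OR R1, R5 → R1=31|(-1)=-1
ADD R3, 4 → R3=112+4=116
SUB R4, 1 → R4=4-1=3
CMP R4, 0  (cmp 3,0)
JNZ top: taken
LOAD R5, [R3] → R5=M[116]=21
OR R1, R5 → R1=(-1)|21=-1
ADD R3, 4 → R3=116+4=120
SUB R4, 1 → R4=3-1=2
CMP R4, 0  (cmp 2,0)
JNZ top: taken
LOAD R5, [R3] → R5=M[120]=26
OR R1, R5 → R1=(-1)|26=-1
ADD R3, 4 → R3=120+4=124
SUB R4, 1 → R4=2-1=1
CMP R4, 0  (cmp 1,0)
JNZ top: taken
LOAD R5, [R3] → R5=M[124]=0
OR R1, R5 → R1=(-1)|0=-1
ADD R3, 4 → R3=124+4=128
SUB R4, 1 → R4=1-1=0
CMP R4, 0  (cmp 0,0)
JNZ top: not taken
halt.
Total executed instructions: 47.

47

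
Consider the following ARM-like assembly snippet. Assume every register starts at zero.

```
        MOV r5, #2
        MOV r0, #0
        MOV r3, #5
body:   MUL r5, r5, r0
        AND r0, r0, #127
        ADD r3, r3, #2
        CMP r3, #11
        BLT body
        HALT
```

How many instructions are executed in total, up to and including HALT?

19

r5=2
r0=0
r3=5
r5=2*0=0
r0=0&127=0
r3=5+2=7
CMP r3, #11  (cmp 7,11)
BLT body: taken
r5=0*0=0
r0=0&127=0
r3=7+2=9
CMP r3, #11  (cmp 9,11)
BLT body: taken
r5=0*0=0
r0=0&127=0
r3=9+2=11
CMP r3, #11  (cmp 11,11)
BLT body: not taken
halt.
Total executed instructions: 19.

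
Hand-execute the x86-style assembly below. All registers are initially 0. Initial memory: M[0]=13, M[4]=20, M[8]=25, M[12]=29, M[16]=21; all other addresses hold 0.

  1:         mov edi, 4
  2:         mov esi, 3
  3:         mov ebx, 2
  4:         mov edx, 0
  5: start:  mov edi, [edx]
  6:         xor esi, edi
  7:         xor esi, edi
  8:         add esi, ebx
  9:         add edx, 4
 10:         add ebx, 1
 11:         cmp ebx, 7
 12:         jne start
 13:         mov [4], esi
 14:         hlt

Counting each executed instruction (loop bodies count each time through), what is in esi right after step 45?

after mov edi, 4: edi=4
after mov esi, 3: esi=3
after mov ebx, 2: ebx=2
after mov edx, 0: edx=0
after mov edi, [edx]: edi=M[0]=13
after xor esi, edi: esi=3^13=14
after xor esi, edi: esi=14^13=3
after add esi, ebx: esi=3+2=5
after add edx, 4: edx=0+4=4
after add ebx, 1: ebx=2+1=3
cmp ebx, 7  (cmp 3,7)
jne start: taken
after mov edi, [edx]: edi=M[4]=20
after xor esi, edi: esi=5^20=17
after xor esi, edi: esi=17^20=5
after add esi, ebx: esi=5+3=8
after add edx, 4: edx=4+4=8
after add ebx, 1: ebx=3+1=4
cmp ebx, 7  (cmp 4,7)
jne start: taken
after mov edi, [edx]: edi=M[8]=25
after xor esi, edi: esi=8^25=17
after xor esi, edi: esi=17^25=8
after add esi, ebx: esi=8+4=12
after add edx, 4: edx=8+4=12
after add ebx, 1: ebx=4+1=5
cmp ebx, 7  (cmp 5,7)
jne start: taken
after mov edi, [edx]: edi=M[12]=29
after xor esi, edi: esi=12^29=17
after xor esi, edi: esi=17^29=12
after add esi, ebx: esi=12+5=17
after add edx, 4: edx=12+4=16
after add ebx, 1: ebx=5+1=6
cmp ebx, 7  (cmp 6,7)
jne start: taken
after mov edi, [edx]: edi=M[16]=21
after xor esi, edi: esi=17^21=4
after xor esi, edi: esi=4^21=17
after add esi, ebx: esi=17+6=23
after add edx, 4: edx=16+4=20
after add ebx, 1: ebx=6+1=7
cmp ebx, 7  (cmp 7,7)
jne start: not taken
mov [4], esi → M[4]=23
After step 45: esi = 23.

23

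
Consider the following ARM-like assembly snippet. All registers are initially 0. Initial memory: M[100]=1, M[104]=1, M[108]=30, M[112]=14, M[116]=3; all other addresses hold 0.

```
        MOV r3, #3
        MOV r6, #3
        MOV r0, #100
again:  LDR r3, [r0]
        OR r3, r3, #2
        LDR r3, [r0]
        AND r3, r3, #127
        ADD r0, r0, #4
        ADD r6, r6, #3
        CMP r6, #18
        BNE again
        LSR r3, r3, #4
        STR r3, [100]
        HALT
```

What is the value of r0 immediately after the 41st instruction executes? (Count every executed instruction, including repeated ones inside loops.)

r3=3
r6=3
r0=100
r3=M[100]=1
r3=1|2=3
r3=M[100]=1
r3=1&127=1
r0=100+4=104
r6=3+3=6
CMP r6, #18  (cmp 6,18)
BNE again: taken
r3=M[104]=1
r3=1|2=3
r3=M[104]=1
r3=1&127=1
r0=104+4=108
r6=6+3=9
CMP r6, #18  (cmp 9,18)
BNE again: taken
r3=M[108]=30
r3=30|2=30
r3=M[108]=30
r3=30&127=30
r0=108+4=112
r6=9+3=12
CMP r6, #18  (cmp 12,18)
BNE again: taken
r3=M[112]=14
r3=14|2=14
r3=M[112]=14
r3=14&127=14
r0=112+4=116
r6=12+3=15
CMP r6, #18  (cmp 15,18)
BNE again: taken
r3=M[116]=3
r3=3|2=3
r3=M[116]=3
r3=3&127=3
r0=116+4=120
r6=15+3=18
After step 41: r0 = 120.

120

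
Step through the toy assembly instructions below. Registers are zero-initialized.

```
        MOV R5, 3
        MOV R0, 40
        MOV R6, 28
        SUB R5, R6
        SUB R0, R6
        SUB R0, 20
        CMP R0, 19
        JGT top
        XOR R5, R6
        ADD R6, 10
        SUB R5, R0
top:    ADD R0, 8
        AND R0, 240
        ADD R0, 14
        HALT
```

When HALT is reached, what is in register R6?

38

MOV R5, 3 → R5=3
MOV R0, 40 → R0=40
MOV R6, 28 → R6=28
SUB R5, R6 → R5=3-28=-25
SUB R0, R6 → R0=40-28=12
SUB R0, 20 → R0=12-20=-8
CMP R0, 19  (cmp -8,19)
JGT top: not taken
XOR R5, R6 → R5=(-25)^28=-5
ADD R6, 10 → R6=28+10=38
SUB R5, R0 → R5=(-5)-(-8)=3
ADD R0, 8 → R0=(-8)+8=0
AND R0, 240 → R0=0&240=0
ADD R0, 14 → R0=0+14=14
halt.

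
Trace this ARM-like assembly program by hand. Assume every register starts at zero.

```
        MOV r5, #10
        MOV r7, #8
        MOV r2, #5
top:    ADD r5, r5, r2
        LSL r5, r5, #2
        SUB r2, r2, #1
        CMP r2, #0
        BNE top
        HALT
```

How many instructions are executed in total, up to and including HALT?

r5=10
r7=8
r2=5
r5=10+5=15
r5=15<<2=60
r2=5-1=4
CMP r2, #0  (cmp 4,0)
BNE top: taken
r5=60+4=64
r5=64<<2=256
r2=4-1=3
CMP r2, #0  (cmp 3,0)
BNE top: taken
r5=256+3=259
r5=259<<2=1036
r2=3-1=2
CMP r2, #0  (cmp 2,0)
BNE top: taken
r5=1036+2=1038
r5=1038<<2=4152
r2=2-1=1
CMP r2, #0  (cmp 1,0)
BNE top: taken
r5=4152+1=4153
r5=4153<<2=16612
r2=1-1=0
CMP r2, #0  (cmp 0,0)
BNE top: not taken
halt.
Total executed instructions: 29.

29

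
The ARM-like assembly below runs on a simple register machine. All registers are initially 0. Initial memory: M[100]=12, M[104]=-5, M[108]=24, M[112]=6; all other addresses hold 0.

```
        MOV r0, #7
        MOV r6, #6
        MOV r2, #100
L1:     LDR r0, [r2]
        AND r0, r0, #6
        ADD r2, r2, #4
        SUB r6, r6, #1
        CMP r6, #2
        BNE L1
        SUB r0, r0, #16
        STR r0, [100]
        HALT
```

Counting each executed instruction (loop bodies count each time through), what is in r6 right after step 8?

after MOV r0, #7: r0=7
after MOV r6, #6: r6=6
after MOV r2, #100: r2=100
after LDR r0, [r2]: r0=M[100]=12
after AND r0, r0, #6: r0=12&6=4
after ADD r2, r2, #4: r2=100+4=104
after SUB r6, r6, #1: r6=6-1=5
CMP r6, #2  (cmp 5,2)
After step 8: r6 = 5.

5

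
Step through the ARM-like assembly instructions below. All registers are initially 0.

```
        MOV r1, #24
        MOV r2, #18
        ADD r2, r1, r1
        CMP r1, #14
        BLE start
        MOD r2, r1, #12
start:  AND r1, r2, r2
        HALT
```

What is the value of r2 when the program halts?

MOV r1, #24 → r1=24
MOV r2, #18 → r2=18
ADD r2, r1, r1 → r2=24+24=48
CMP r1, #14  (cmp 24,14)
BLE start: not taken
MOD r2, r1, #12 → r2=24%12=0
AND r1, r2, r2 → r1=0&0=0
halt.

0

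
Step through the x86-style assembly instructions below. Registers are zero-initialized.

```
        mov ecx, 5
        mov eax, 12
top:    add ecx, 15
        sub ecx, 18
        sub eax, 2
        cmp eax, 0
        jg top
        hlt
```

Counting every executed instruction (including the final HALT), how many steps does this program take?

after mov ecx, 5: ecx=5
after mov eax, 12: eax=12
after add ecx, 15: ecx=5+15=20
after sub ecx, 18: ecx=20-18=2
after sub eax, 2: eax=12-2=10
cmp eax, 0  (cmp 10,0)
jg top: taken
after add ecx, 15: ecx=2+15=17
after sub ecx, 18: ecx=17-18=-1
after sub eax, 2: eax=10-2=8
cmp eax, 0  (cmp 8,0)
jg top: taken
after add ecx, 15: ecx=(-1)+15=14
after sub ecx, 18: ecx=14-18=-4
after sub eax, 2: eax=8-2=6
cmp eax, 0  (cmp 6,0)
jg top: taken
after add ecx, 15: ecx=(-4)+15=11
after sub ecx, 18: ecx=11-18=-7
after sub eax, 2: eax=6-2=4
cmp eax, 0  (cmp 4,0)
jg top: taken
after add ecx, 15: ecx=(-7)+15=8
after sub ecx, 18: ecx=8-18=-10
after sub eax, 2: eax=4-2=2
cmp eax, 0  (cmp 2,0)
jg top: taken
after add ecx, 15: ecx=(-10)+15=5
after sub ecx, 18: ecx=5-18=-13
after sub eax, 2: eax=2-2=0
cmp eax, 0  (cmp 0,0)
jg top: not taken
halt.
Total executed instructions: 33.

33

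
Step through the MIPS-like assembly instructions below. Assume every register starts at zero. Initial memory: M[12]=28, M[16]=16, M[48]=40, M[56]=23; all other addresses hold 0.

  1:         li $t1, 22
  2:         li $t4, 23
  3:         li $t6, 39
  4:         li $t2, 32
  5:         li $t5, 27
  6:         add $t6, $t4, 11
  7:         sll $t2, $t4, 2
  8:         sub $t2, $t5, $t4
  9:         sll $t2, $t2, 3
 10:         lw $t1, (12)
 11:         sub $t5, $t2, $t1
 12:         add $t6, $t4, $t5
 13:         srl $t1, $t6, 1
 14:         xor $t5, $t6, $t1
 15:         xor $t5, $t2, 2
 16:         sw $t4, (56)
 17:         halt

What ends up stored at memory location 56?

23

$t1=22
$t4=23
$t6=39
$t2=32
$t5=27
$t6=23+11=34
$t2=23<<2=92
$t2=27-23=4
$t2=4<<3=32
$t1=M[12]=28
$t5=32-28=4
$t6=23+4=27
$t1=27>>1=13
$t5=27^13=22
$t5=32^2=34
sw $t4, (56) → M[56]=23
halt.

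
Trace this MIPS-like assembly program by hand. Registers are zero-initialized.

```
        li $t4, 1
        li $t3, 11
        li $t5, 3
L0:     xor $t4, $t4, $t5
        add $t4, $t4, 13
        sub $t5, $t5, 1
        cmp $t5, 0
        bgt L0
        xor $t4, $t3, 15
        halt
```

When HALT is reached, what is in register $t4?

4

li $t4, 1 → $t4=1
li $t3, 11 → $t3=11
li $t5, 3 → $t5=3
xor $t4, $t4, $t5 → $t4=1^3=2
add $t4, $t4, 13 → $t4=2+13=15
sub $t5, $t5, 1 → $t5=3-1=2
cmp $t5, 0  (cmp 2,0)
bgt L0: taken
xor $t4, $t4, $t5 → $t4=15^2=13
add $t4, $t4, 13 → $t4=13+13=26
sub $t5, $t5, 1 → $t5=2-1=1
cmp $t5, 0  (cmp 1,0)
bgt L0: taken
xor $t4, $t4, $t5 → $t4=26^1=27
add $t4, $t4, 13 → $t4=27+13=40
sub $t5, $t5, 1 → $t5=1-1=0
cmp $t5, 0  (cmp 0,0)
bgt L0: not taken
xor $t4, $t3, 15 → $t4=11^15=4
halt.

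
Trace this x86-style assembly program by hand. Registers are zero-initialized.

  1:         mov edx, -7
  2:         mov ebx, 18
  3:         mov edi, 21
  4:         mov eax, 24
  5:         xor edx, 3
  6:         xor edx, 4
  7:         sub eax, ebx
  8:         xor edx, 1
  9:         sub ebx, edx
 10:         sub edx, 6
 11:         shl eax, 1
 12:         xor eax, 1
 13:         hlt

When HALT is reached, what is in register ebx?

after mov edx, -7: edx=-7
after mov ebx, 18: ebx=18
after mov edi, 21: edi=21
after mov eax, 24: eax=24
after xor edx, 3: edx=(-7)^3=-6
after xor edx, 4: edx=(-6)^4=-2
after sub eax, ebx: eax=24-18=6
after xor edx, 1: edx=(-2)^1=-1
after sub ebx, edx: ebx=18-(-1)=19
after sub edx, 6: edx=(-1)-6=-7
after shl eax, 1: eax=6<<1=12
after xor eax, 1: eax=12^1=13
halt.

19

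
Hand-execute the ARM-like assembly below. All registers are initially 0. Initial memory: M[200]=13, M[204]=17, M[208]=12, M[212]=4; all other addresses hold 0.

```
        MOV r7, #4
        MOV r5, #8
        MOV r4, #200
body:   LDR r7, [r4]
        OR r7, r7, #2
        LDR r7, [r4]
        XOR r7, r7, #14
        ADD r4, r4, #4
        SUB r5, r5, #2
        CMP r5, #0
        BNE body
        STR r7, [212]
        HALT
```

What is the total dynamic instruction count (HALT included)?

r7=4
r5=8
r4=200
r7=M[200]=13
r7=13|2=15
r7=M[200]=13
r7=13^14=3
r4=200+4=204
r5=8-2=6
CMP r5, #0  (cmp 6,0)
BNE body: taken
r7=M[204]=17
r7=17|2=19
r7=M[204]=17
r7=17^14=31
r4=204+4=208
r5=6-2=4
CMP r5, #0  (cmp 4,0)
BNE body: taken
r7=M[208]=12
r7=12|2=14
r7=M[208]=12
r7=12^14=2
r4=208+4=212
r5=4-2=2
CMP r5, #0  (cmp 2,0)
BNE body: taken
r7=M[212]=4
r7=4|2=6
r7=M[212]=4
r7=4^14=10
r4=212+4=216
r5=2-2=0
CMP r5, #0  (cmp 0,0)
BNE body: not taken
STR r7, [212] → M[212]=10
halt.
Total executed instructions: 37.

37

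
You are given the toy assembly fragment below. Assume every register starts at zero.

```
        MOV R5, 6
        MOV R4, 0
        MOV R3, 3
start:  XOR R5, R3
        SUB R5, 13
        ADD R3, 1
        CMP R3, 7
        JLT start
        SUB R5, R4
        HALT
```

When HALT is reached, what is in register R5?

-50

R5=6
R4=0
R3=3
R5=6^3=5
R5=5-13=-8
R3=3+1=4
CMP R3, 7  (cmp 4,7)
JLT start: taken
R5=(-8)^4=-4
R5=(-4)-13=-17
R3=4+1=5
CMP R3, 7  (cmp 5,7)
JLT start: taken
R5=(-17)^5=-22
R5=(-22)-13=-35
R3=5+1=6
CMP R3, 7  (cmp 6,7)
JLT start: taken
R5=(-35)^6=-37
R5=(-37)-13=-50
R3=6+1=7
CMP R3, 7  (cmp 7,7)
JLT start: not taken
R5=(-50)-0=-50
halt.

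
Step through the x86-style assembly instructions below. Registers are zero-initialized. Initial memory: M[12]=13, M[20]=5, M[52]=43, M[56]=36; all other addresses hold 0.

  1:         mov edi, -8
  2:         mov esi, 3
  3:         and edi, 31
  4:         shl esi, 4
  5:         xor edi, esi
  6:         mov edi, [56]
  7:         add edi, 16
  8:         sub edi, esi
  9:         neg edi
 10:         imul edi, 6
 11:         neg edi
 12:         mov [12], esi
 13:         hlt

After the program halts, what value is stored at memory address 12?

after mov edi, -8: edi=-8
after mov esi, 3: esi=3
after and edi, 31: edi=(-8)&31=24
after shl esi, 4: esi=3<<4=48
after xor edi, esi: edi=24^48=40
after mov edi, [56]: edi=M[56]=36
after add edi, 16: edi=36+16=52
after sub edi, esi: edi=52-48=4
after neg edi: edi=-(4)=-4
after imul edi, 6: edi=(-4)*6=-24
after neg edi: edi=-(-24)=24
mov [12], esi → M[12]=48
halt.

48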